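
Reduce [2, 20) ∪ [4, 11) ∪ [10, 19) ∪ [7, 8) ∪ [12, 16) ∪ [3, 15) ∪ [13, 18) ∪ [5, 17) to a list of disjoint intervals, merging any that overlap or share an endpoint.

Sort by start: [2, 20), [3, 15), [4, 11), [5, 17), [7, 8), [10, 19), [12, 16), [13, 18).
[3, 15) overlaps/touches [2, 20) → extend to [2, 20).
[4, 11) overlaps/touches [2, 20) → extend to [2, 20).
[5, 17) overlaps/touches [2, 20) → extend to [2, 20).
[7, 8) overlaps/touches [2, 20) → extend to [2, 20).
[10, 19) overlaps/touches [2, 20) → extend to [2, 20).
[12, 16) overlaps/touches [2, 20) → extend to [2, 20).
[13, 18) overlaps/touches [2, 20) → extend to [2, 20).

[2, 20)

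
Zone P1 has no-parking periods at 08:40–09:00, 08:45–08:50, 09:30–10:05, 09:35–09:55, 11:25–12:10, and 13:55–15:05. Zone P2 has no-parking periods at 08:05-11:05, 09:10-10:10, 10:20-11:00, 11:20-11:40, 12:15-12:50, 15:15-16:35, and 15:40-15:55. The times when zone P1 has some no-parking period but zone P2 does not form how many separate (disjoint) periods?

2

First set merges to 08:40–09:00, 09:30–10:05, 11:25–12:10, 13:55–15:05.
Second set merges to 08:05–11:05, 11:20–11:40, 12:15–12:50, 15:15–16:35.
A \ B = 11:40–12:10, 13:55–15:05.
That is 2 disjoint pieces.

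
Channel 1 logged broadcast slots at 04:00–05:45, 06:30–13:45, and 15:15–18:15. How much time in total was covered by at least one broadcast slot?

Merged: 04:00–05:45, 06:30–13:45, 15:15–18:15.
Lengths: 1 h 45 min + 7 h 15 min + 3 h = 12 h.

12 h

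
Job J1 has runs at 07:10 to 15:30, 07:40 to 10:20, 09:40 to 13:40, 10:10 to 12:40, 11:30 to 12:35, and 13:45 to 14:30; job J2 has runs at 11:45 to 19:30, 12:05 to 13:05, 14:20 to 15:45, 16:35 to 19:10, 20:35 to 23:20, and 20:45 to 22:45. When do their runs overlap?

Merge the first list: 07:10–15:30.
Merge the second list: 11:45–19:30, 20:35–23:20.
07:10–15:30 meets the second set on 11:45–15:30.

11:45–15:30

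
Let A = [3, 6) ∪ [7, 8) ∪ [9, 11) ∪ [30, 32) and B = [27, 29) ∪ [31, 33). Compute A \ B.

[3, 6): nothing removed.
[7, 8): nothing removed.
[9, 11): nothing removed.
[30, 32) \ B = [30, 31).

[3, 6) ∪ [7, 8) ∪ [9, 11) ∪ [30, 31)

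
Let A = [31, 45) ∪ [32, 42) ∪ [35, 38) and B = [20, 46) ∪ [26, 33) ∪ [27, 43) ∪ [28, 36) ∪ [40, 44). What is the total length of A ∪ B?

26

First set merges to [31, 45).
Second set merges to [20, 46).
A ∪ B = [20, 46).
Total: 26.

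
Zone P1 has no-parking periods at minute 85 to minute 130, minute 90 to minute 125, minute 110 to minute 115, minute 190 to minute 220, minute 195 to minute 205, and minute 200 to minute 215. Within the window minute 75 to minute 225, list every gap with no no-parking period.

Covered (merged): minute 85 to minute 130, minute 190 to minute 220.
Gaps within minute 75 to minute 225: minute 75 to minute 85, minute 130 to minute 190, minute 220 to minute 225.

minute 75 to minute 85, minute 130 to minute 190, minute 220 to minute 225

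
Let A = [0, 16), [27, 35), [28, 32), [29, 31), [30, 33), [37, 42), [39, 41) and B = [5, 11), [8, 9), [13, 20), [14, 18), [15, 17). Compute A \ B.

A, merged: [0, 16), [27, 35), [37, 42).
B, merged: [5, 11), [13, 20).
[0, 16) \ B = [0, 5), [11, 13).
[27, 35): nothing removed.
[37, 42): nothing removed.

[0, 5) ∪ [11, 13) ∪ [27, 35) ∪ [37, 42)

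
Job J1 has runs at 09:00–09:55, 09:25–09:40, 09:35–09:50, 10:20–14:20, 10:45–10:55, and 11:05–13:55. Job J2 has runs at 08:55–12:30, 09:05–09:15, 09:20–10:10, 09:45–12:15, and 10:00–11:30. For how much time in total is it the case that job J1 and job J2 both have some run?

First set merges to 09:00-09:55, 10:20-14:20.
Second set merges to 08:55-12:30.
A ∩ B = 09:00-09:55, 10:20-12:30.
Total: 55 min + 2 h 10 min = 3 h 5 min.

3 h 5 min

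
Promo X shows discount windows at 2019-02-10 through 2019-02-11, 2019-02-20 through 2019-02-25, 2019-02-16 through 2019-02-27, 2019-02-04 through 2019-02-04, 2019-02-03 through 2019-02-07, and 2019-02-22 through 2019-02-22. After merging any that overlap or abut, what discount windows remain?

2019-02-03 through 2019-02-07, 2019-02-10 through 2019-02-11, 2019-02-16 through 2019-02-27

Sort by start: 2019-02-03 through 2019-02-07, 2019-02-04 through 2019-02-04, 2019-02-10 through 2019-02-11, 2019-02-16 through 2019-02-27, 2019-02-20 through 2019-02-25, 2019-02-22 through 2019-02-22.
2019-02-04 through 2019-02-04 overlaps/touches 2019-02-03 through 2019-02-07 → extend to 2019-02-03 through 2019-02-07.
2019-02-10 through 2019-02-11 is disjoint → start new block.
2019-02-16 through 2019-02-27 is disjoint → start new block.
2019-02-20 through 2019-02-25 overlaps/touches 2019-02-16 through 2019-02-27 → extend to 2019-02-16 through 2019-02-27.
2019-02-22 through 2019-02-22 overlaps/touches 2019-02-16 through 2019-02-27 → extend to 2019-02-16 through 2019-02-27.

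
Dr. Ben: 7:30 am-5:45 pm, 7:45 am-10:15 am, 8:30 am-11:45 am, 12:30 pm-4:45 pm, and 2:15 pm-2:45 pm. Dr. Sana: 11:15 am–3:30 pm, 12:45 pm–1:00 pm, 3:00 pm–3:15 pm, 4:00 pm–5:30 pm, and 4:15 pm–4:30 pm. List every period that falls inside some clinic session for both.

11:15 am–3:30 pm, 4:00 pm–5:30 pm

A, merged: 7:30 am–5:45 pm.
B, merged: 11:15 am–3:30 pm, 4:00 pm–5:30 pm.
7:30 am–5:45 pm overlaps B on 11:15 am–3:30 pm, 4:00 pm–5:30 pm.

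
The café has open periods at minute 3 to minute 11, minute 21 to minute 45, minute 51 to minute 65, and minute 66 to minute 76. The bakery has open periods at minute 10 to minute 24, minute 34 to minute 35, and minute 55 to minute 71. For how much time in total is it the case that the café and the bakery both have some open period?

20 minutes

A ∩ B = minute 10 to minute 11, minute 21 to minute 24, minute 34 to minute 35, minute 55 to minute 65, minute 66 to minute 71.
Total: 1 minute + 3 minutes + 1 minute + 10 minutes + 5 minutes = 20 minutes.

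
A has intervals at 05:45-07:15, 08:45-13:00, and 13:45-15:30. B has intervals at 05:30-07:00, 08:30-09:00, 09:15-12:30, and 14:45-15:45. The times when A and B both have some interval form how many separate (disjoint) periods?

A ∩ B = 05:45–07:00, 08:45–09:00, 09:15–12:30, 14:45–15:30.
That is 4 disjoint pieces.

4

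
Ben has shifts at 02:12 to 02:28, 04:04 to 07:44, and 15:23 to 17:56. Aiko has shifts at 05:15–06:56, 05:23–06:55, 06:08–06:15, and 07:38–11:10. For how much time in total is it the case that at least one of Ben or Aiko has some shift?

9 h 55 min

B, merged: 05:15-06:56, 07:38-11:10.
A ∪ B = 02:12-02:28, 04:04-11:10, 15:23-17:56.
Total: 16 min + 7 h 6 min + 2 h 33 min = 9 h 55 min.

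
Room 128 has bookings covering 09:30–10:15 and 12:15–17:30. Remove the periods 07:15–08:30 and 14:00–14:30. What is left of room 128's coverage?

09:30-10:15, 12:15-14:00, 14:30-17:30

09:30-10:15 is untouched.
12:15-17:30 with B removed leaves 12:15-14:00, 14:30-17:30.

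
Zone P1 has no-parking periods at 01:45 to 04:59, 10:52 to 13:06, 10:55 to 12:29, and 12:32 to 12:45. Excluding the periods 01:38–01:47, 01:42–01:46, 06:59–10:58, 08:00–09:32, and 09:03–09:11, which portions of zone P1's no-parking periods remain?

First set merges to 01:45–04:59, 10:52–13:06.
Second set merges to 01:38–01:47, 06:59–10:58.
01:45–04:59 \ B = 01:47–04:59.
10:52–13:06 \ B = 10:58–13:06.

01:47–04:59, 10:58–13:06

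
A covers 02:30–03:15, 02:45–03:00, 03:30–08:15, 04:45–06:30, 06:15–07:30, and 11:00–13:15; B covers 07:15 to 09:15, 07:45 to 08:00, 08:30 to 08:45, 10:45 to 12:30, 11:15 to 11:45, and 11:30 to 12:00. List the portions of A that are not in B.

02:30-03:15, 03:30-07:15, 12:30-13:15

A, merged: 02:30-03:15, 03:30-08:15, 11:00-13:15.
B, merged: 07:15-09:15, 10:45-12:30.
02:30-03:15: no B overlap → unchanged.
03:30-08:15 minus B → 03:30-07:15.
11:00-13:15 minus B → 12:30-13:15.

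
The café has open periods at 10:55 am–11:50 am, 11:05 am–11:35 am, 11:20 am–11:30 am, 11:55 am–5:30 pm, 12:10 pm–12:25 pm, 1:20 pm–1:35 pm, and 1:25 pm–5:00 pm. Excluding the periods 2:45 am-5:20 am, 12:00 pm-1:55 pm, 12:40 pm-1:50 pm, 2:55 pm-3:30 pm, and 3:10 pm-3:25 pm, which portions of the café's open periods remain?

10:55 am-11:50 am, 11:55 am-12:00 pm, 1:55 pm-2:55 pm, 3:30 pm-5:30 pm

First set merges to 10:55 am-11:50 am, 11:55 am-5:30 pm.
Second set merges to 2:45 am-5:20 am, 12:00 pm-1:55 pm, 2:55 pm-3:30 pm.
10:55 am-11:50 am: nothing removed.
11:55 am-5:30 pm \ B = 11:55 am-12:00 pm, 1:55 pm-2:55 pm, 3:30 pm-5:30 pm.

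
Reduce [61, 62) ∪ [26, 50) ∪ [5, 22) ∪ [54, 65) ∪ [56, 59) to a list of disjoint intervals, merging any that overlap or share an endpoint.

Sort by start: [5, 22), [26, 50), [54, 65), [56, 59), [61, 62).
[26, 50) is disjoint → start new block.
[54, 65) is disjoint → start new block.
[56, 59) overlaps/touches [54, 65) → extend to [54, 65).
[61, 62) overlaps/touches [54, 65) → extend to [54, 65).

[5, 22) ∪ [26, 50) ∪ [54, 65)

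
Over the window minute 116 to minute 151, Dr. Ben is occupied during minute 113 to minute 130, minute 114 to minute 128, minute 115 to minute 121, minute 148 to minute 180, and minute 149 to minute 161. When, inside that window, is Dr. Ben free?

After merging, the occupied span is minute 113 to minute 130, minute 148 to minute 180.
Gaps within minute 116 to minute 151: minute 130 to minute 148.

minute 130 to minute 148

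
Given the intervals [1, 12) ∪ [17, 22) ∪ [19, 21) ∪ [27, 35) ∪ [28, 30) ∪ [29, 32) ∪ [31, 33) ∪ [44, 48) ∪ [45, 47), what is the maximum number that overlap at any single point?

3

Walk the sorted start/end points keeping a running depth.
The depth first hits 3 at 29.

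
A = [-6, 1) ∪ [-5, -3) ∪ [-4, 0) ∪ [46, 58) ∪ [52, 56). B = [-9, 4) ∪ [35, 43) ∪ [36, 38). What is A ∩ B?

Merge the first list: [-6, 1), [46, 58).
Merge the second list: [-9, 4), [35, 43).
[-6, 1) ∩ B → [-6, 1).
[46, 58) meets no B interval.

[-6, 1)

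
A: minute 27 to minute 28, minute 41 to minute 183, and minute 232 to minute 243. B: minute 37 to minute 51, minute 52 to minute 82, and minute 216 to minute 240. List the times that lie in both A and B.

minute 27 to minute 28 meets no B interval.
minute 41 to minute 183 ∩ B → minute 41 to minute 51, minute 52 to minute 82.
minute 232 to minute 243 ∩ B → minute 232 to minute 240.

minute 41 to minute 51, minute 52 to minute 82, minute 232 to minute 240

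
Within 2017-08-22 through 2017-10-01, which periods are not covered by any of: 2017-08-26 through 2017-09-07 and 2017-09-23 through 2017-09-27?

The merged coverage is 2017-08-26 through 2017-09-07, 2017-09-23 through 2017-09-27.
Uncovered inside 2017-08-22 through 2017-10-01: 2017-08-22 through 2017-08-25, 2017-09-08 through 2017-09-22, 2017-09-28 through 2017-10-01.

2017-08-22 through 2017-08-25, 2017-09-08 through 2017-09-22, 2017-09-28 through 2017-10-01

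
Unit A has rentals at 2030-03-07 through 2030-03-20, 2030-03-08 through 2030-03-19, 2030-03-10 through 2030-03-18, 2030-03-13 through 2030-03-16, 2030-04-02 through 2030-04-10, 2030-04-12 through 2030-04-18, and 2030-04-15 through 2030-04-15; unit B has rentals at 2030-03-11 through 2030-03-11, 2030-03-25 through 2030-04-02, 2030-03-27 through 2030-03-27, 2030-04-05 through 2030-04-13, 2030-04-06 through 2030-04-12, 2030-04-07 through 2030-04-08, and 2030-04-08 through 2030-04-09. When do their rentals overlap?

A, merged: 2030-03-07 through 2030-03-20, 2030-04-02 through 2030-04-10, 2030-04-12 through 2030-04-18.
B, merged: 2030-03-11 through 2030-03-11, 2030-03-25 through 2030-04-02, 2030-04-05 through 2030-04-13.
2030-03-07 through 2030-03-20 ∩ B → 2030-03-11 through 2030-03-11.
2030-04-02 through 2030-04-10 ∩ B → 2030-04-02 through 2030-04-02, 2030-04-05 through 2030-04-10.
2030-04-12 through 2030-04-18 ∩ B → 2030-04-12 through 2030-04-13.

2030-03-11 through 2030-03-11, 2030-04-02 through 2030-04-02, 2030-04-05 through 2030-04-10, 2030-04-12 through 2030-04-13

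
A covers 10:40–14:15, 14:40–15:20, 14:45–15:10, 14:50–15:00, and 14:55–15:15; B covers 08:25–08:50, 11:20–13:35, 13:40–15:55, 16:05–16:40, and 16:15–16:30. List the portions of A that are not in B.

10:40–11:20, 13:35–13:40

First set merges to 10:40–14:15, 14:40–15:20.
Second set merges to 08:25–08:50, 11:20–13:35, 13:40–15:55, 16:05–16:40.
10:40–14:15 with B removed leaves 10:40–11:20, 13:35–13:40.
14:40–15:20 lies entirely inside B → drops out.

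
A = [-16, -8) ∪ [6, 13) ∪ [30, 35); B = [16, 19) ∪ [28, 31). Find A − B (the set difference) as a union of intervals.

[-16, -8): no B overlap → unchanged.
[6, 13): no B overlap → unchanged.
[30, 35) minus B → [31, 35).

[-16, -8) ∪ [6, 13) ∪ [31, 35)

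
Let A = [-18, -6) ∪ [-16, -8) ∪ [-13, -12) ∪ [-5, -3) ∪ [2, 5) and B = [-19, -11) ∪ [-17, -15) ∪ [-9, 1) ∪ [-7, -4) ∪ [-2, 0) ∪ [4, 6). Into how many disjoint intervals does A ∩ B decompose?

4

First set merges to [-18, -6), [-5, -3), [2, 5).
Second set merges to [-19, -11), [-9, 1), [4, 6).
A ∩ B = [-18, -11), [-9, -6), [-5, -3), [4, 5).
That is 4 disjoint pieces.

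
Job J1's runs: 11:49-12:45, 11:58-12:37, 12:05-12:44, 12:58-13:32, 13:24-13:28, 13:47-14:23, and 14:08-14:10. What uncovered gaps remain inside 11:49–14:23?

Covered (merged): 11:49-12:45, 12:58-13:32, 13:47-14:23.
Complement within 11:49-14:23: 12:45-12:58, 13:32-13:47.

12:45-12:58, 13:32-13:47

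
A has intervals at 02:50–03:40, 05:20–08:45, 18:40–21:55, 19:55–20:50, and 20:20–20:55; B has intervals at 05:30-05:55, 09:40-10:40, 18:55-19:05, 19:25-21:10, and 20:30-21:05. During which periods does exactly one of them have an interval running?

First set merges to 02:50–03:40, 05:20–08:45, 18:40–21:55.
Second set merges to 05:30–05:55, 09:40–10:40, 18:55–19:05, 19:25–21:10.
A \ B = 02:50–03:40, 05:20–05:30, 05:55–08:45, 18:40–18:55, 19:05–19:25, 21:10–21:55.
B \ A = 09:40–10:40.
Union of the two gives the symmetric difference.

02:50–03:40, 05:20–05:30, 05:55–08:45, 09:40–10:40, 18:40–18:55, 19:05–19:25, 21:10–21:55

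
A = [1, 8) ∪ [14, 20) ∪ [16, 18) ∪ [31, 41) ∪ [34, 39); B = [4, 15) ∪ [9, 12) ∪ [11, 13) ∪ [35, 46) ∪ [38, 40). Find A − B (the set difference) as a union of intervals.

[1, 4) ∪ [15, 20) ∪ [31, 35)

Merge the first list: [1, 8), [14, 20), [31, 41).
Merge the second list: [4, 15), [35, 46).
[1, 8) with B removed leaves [1, 4).
[14, 20) with B removed leaves [15, 20).
[31, 41) with B removed leaves [31, 35).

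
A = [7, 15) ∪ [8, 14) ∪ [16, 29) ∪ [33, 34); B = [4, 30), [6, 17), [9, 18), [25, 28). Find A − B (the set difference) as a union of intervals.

Merge the first list: [7, 15), [16, 29), [33, 34).
Merge the second list: [4, 30).
[7, 15): fully covered by B → removed.
[16, 29): fully covered by B → removed.
[33, 34): no B overlap → unchanged.

[33, 34)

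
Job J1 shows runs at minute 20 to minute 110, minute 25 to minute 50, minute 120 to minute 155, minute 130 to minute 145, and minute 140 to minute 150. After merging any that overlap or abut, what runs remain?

minute 25 to minute 50 overlaps/touches minute 20 to minute 110 → extend to minute 20 to minute 110.
minute 120 to minute 155 is disjoint → start new block.
minute 130 to minute 145 overlaps/touches minute 120 to minute 155 → extend to minute 120 to minute 155.
minute 140 to minute 150 overlaps/touches minute 120 to minute 155 → extend to minute 120 to minute 155.

minute 20 to minute 110, minute 120 to minute 155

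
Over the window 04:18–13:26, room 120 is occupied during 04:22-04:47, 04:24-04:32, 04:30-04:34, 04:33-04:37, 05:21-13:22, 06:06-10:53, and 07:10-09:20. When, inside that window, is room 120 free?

04:18–04:22, 04:47–05:21, 13:22–13:26

Covered (merged): 04:22–04:47, 05:21–13:22.
Complement within 04:18–13:26: 04:18–04:22, 04:47–05:21, 13:22–13:26.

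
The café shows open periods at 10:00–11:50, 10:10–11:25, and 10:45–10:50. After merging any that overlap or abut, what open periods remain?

10:10–11:25 overlaps/touches 10:00–11:50 → extend to 10:00–11:50.
10:45–10:50 overlaps/touches 10:00–11:50 → extend to 10:00–11:50.

10:00–11:50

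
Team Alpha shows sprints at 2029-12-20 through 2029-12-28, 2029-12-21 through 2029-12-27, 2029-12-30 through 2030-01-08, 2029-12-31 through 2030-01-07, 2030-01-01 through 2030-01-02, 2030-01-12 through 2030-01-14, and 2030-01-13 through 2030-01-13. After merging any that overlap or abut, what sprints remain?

2029-12-21 through 2029-12-27 overlaps/touches 2029-12-20 through 2029-12-28 → extend to 2029-12-20 through 2029-12-28.
2029-12-30 through 2030-01-08 is disjoint → start new block.
2029-12-31 through 2030-01-07 overlaps/touches 2029-12-30 through 2030-01-08 → extend to 2029-12-30 through 2030-01-08.
2030-01-01 through 2030-01-02 overlaps/touches 2029-12-30 through 2030-01-08 → extend to 2029-12-30 through 2030-01-08.
2030-01-12 through 2030-01-14 is disjoint → start new block.
2030-01-13 through 2030-01-13 overlaps/touches 2030-01-12 through 2030-01-14 → extend to 2030-01-12 through 2030-01-14.

2029-12-20 through 2029-12-28, 2029-12-30 through 2030-01-08, 2030-01-12 through 2030-01-14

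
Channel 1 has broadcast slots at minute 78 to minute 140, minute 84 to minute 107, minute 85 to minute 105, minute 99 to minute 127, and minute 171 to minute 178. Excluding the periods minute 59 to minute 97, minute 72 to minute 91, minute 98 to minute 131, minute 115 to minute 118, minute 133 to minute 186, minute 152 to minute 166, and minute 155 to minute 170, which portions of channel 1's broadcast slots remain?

minute 97 to minute 98, minute 131 to minute 133

A, merged: minute 78 to minute 140, minute 171 to minute 178.
B, merged: minute 59 to minute 97, minute 98 to minute 131, minute 133 to minute 186.
minute 78 to minute 140 minus B → minute 97 to minute 98, minute 131 to minute 133.
minute 171 to minute 178: fully covered by B → removed.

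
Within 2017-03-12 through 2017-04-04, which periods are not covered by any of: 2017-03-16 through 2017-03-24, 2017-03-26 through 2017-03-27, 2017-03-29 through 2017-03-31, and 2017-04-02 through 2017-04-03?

2017-03-12 through 2017-03-15, 2017-03-25 through 2017-03-25, 2017-03-28 through 2017-03-28, 2017-04-01 through 2017-04-01, 2017-04-04 through 2017-04-04

After merging, the occupied span is 2017-03-16 through 2017-03-24, 2017-03-26 through 2017-03-27, 2017-03-29 through 2017-03-31, 2017-04-02 through 2017-04-03.
Complement within 2017-03-12 through 2017-04-04: 2017-03-12 through 2017-03-15, 2017-03-25 through 2017-03-25, 2017-03-28 through 2017-03-28, 2017-04-01 through 2017-04-01, 2017-04-04 through 2017-04-04.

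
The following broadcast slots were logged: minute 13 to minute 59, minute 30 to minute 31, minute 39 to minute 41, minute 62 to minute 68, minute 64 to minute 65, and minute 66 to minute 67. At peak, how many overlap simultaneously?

At minute 30, 2 of the intervals are simultaneously active.
No point has more.

2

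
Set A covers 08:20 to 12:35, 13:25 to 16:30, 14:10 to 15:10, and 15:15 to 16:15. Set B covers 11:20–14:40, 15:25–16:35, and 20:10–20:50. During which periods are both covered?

A, merged: 08:20–12:35, 13:25–16:30.
08:20–12:35 ∩ B → 11:20–12:35.
13:25–16:30 ∩ B → 13:25–14:40, 15:25–16:30.

11:20–12:35, 13:25–14:40, 15:25–16:30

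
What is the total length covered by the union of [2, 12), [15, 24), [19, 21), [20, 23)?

Merged: [2, 12), [15, 24).
Lengths: 10 + 9 = 19.

19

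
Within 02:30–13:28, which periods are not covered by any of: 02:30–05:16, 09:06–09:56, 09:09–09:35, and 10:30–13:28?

The merged coverage is 02:30–05:16, 09:06–09:56, 10:30–13:28.
Uncovered inside 02:30–13:28: 05:16–09:06, 09:56–10:30.

05:16–09:06, 09:56–10:30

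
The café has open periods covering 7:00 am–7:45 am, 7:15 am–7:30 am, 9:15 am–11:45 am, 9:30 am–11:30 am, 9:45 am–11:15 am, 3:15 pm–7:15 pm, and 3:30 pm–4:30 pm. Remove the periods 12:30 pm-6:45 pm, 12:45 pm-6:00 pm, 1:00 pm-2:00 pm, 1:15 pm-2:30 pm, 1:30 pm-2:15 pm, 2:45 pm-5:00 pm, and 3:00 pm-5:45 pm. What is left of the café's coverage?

A, merged: 7:00 am-7:45 am, 9:15 am-11:45 am, 3:15 pm-7:15 pm.
B, merged: 12:30 pm-6:45 pm.
7:00 am-7:45 am: no B overlap → unchanged.
9:15 am-11:45 am: no B overlap → unchanged.
3:15 pm-7:15 pm minus B → 6:45 pm-7:15 pm.

7:00 am-7:45 am, 9:15 am-11:45 am, 6:45 pm-7:15 pm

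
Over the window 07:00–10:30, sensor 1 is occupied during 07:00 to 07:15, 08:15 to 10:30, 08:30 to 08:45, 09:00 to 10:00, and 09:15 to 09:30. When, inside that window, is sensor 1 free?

After merging, the occupied span is 07:00–07:15, 08:15–10:30.
Gaps within 07:00–10:30: 07:15–08:15.

07:15–08:15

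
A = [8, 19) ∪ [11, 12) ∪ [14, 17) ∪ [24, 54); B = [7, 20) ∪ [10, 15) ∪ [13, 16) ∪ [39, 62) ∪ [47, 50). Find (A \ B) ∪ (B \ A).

A, merged: [8, 19), [24, 54).
B, merged: [7, 20), [39, 62).
A but not B: [24, 39).
B but not A: [7, 8), [19, 20), [54, 62).
Combining gives A △ B.

[7, 8) ∪ [19, 20) ∪ [24, 39) ∪ [54, 62)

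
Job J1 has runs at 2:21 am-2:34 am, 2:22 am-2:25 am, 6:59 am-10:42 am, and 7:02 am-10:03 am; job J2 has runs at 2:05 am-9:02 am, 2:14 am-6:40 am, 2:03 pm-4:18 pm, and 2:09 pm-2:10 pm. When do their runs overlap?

2:21 am–2:34 am, 6:59 am–9:02 am

Merge the first list: 2:21 am–2:34 am, 6:59 am–10:42 am.
Merge the second list: 2:05 am–9:02 am, 2:03 pm–4:18 pm.
2:21 am–2:34 am meets the second set on 2:21 am–2:34 am.
6:59 am–10:42 am meets the second set on 6:59 am–9:02 am.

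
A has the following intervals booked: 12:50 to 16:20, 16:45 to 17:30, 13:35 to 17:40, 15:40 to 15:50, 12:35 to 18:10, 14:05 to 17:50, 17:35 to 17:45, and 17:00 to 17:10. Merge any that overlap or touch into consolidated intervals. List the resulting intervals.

12:35–18:10

Sort by start: 12:35–18:10, 12:50–16:20, 13:35–17:40, 14:05–17:50, 15:40–15:50, 16:45–17:30, 17:00–17:10, 17:35–17:45.
12:50–16:20 overlaps/touches 12:35–18:10 → extend to 12:35–18:10.
13:35–17:40 overlaps/touches 12:35–18:10 → extend to 12:35–18:10.
14:05–17:50 overlaps/touches 12:35–18:10 → extend to 12:35–18:10.
15:40–15:50 overlaps/touches 12:35–18:10 → extend to 12:35–18:10.
16:45–17:30 overlaps/touches 12:35–18:10 → extend to 12:35–18:10.
17:00–17:10 overlaps/touches 12:35–18:10 → extend to 12:35–18:10.
17:35–17:45 overlaps/touches 12:35–18:10 → extend to 12:35–18:10.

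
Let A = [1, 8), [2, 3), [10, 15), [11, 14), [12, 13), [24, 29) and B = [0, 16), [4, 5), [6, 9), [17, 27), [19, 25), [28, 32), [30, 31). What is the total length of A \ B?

A, merged: [1, 8), [10, 15), [24, 29).
B, merged: [0, 16), [17, 27), [28, 32).
A \ B = [27, 28).
Total: 1.

1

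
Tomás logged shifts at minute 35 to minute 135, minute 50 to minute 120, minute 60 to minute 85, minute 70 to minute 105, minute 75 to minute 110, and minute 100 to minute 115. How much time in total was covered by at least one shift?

Merged: minute 35 to minute 135.
Length: 100 minutes.

100 minutes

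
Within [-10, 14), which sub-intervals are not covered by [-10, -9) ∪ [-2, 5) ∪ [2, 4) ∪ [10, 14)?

The merged coverage is [-10, -9), [-2, 5), [10, 14).
Uncovered inside [-10, 14): [-9, -2), [5, 10).

[-9, -2) ∪ [5, 10)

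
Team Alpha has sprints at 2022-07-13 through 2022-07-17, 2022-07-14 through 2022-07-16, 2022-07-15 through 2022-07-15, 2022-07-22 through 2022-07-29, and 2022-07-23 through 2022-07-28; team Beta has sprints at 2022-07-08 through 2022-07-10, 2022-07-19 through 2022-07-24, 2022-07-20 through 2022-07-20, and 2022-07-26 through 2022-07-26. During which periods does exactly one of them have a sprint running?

2022-07-08 through 2022-07-10, 2022-07-13 through 2022-07-17, 2022-07-19 through 2022-07-21, 2022-07-25 through 2022-07-25, 2022-07-27 through 2022-07-29

A, merged: 2022-07-13 through 2022-07-17, 2022-07-22 through 2022-07-29.
B, merged: 2022-07-08 through 2022-07-10, 2022-07-19 through 2022-07-24, 2022-07-26 through 2022-07-26.
A but not B: 2022-07-13 through 2022-07-17, 2022-07-25 through 2022-07-25, 2022-07-27 through 2022-07-29.
B but not A: 2022-07-08 through 2022-07-10, 2022-07-19 through 2022-07-21.
Combining gives A △ B.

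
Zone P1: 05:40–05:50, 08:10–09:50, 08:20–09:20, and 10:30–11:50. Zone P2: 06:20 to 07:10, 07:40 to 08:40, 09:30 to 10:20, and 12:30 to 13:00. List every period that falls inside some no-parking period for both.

08:10-08:40, 09:30-09:50

First set merges to 05:40-05:50, 08:10-09:50, 10:30-11:50.
05:40-05:50 meets no B interval.
08:10-09:50 ∩ B → 08:10-08:40, 09:30-09:50.
10:30-11:50 meets no B interval.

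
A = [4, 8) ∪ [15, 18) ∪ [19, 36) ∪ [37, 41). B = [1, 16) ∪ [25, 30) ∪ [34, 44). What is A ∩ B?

[4, 8) meets the second set on [4, 8).
[15, 18) meets the second set on [15, 16).
[19, 36) meets the second set on [25, 30), [34, 36).
[37, 41) meets the second set on [37, 41).

[4, 8) ∪ [15, 16) ∪ [25, 30) ∪ [34, 36) ∪ [37, 41)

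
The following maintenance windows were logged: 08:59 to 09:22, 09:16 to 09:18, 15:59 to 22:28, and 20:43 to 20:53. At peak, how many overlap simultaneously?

At 09:16, 2 of the intervals are simultaneously active.
No point has more.

2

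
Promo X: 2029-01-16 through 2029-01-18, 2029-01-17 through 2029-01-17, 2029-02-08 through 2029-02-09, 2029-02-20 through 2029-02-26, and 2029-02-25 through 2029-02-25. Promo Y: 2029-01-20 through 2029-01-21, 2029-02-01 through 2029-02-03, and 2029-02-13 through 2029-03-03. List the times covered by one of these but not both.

2029-01-16 through 2029-01-18, 2029-01-20 through 2029-01-21, 2029-02-01 through 2029-02-03, 2029-02-08 through 2029-02-09, 2029-02-13 through 2029-02-19, 2029-02-27 through 2029-03-03

Merge the first list: 2029-01-16 through 2029-01-18, 2029-02-08 through 2029-02-09, 2029-02-20 through 2029-02-26.
A \ B = 2029-01-16 through 2029-01-18, 2029-02-08 through 2029-02-09.
B \ A = 2029-01-20 through 2029-01-21, 2029-02-01 through 2029-02-03, 2029-02-13 through 2029-02-19, 2029-02-27 through 2029-03-03.
Union of the two gives the symmetric difference.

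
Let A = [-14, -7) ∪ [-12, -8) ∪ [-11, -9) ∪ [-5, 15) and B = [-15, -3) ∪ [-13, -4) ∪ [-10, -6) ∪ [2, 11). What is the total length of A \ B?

9

A, merged: [-14, -7), [-5, 15).
B, merged: [-15, -3), [2, 11).
A \ B = [-3, 2), [11, 15).
Total: 5 + 4 = 9.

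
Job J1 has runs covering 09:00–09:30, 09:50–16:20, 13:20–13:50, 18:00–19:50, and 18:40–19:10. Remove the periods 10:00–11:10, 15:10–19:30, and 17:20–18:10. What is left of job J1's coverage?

09:00–09:30, 09:50–10:00, 11:10–15:10, 19:30–19:50

First set merges to 09:00–09:30, 09:50–16:20, 18:00–19:50.
Second set merges to 10:00–11:10, 15:10–19:30.
09:00–09:30: no B overlap → unchanged.
09:50–16:20 minus B → 09:50–10:00, 11:10–15:10.
18:00–19:50 minus B → 19:30–19:50.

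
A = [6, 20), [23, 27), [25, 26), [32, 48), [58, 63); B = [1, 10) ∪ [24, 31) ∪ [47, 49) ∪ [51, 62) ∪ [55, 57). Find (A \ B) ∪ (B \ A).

First set merges to [6, 20), [23, 27), [32, 48), [58, 63).
Second set merges to [1, 10), [24, 31), [47, 49), [51, 62).
A \ B = [10, 20), [23, 24), [32, 47), [62, 63).
B \ A = [1, 6), [27, 31), [48, 49), [51, 58).
Union of the two gives the symmetric difference.

[1, 6) ∪ [10, 20) ∪ [23, 24) ∪ [27, 31) ∪ [32, 47) ∪ [48, 49) ∪ [51, 58) ∪ [62, 63)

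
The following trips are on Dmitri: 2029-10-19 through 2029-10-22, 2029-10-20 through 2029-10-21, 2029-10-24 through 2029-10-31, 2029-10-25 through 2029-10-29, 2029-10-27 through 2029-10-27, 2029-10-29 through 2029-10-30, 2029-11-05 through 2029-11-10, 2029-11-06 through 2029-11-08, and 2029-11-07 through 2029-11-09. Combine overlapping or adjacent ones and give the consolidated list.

2029-10-20 through 2029-10-21 overlaps/touches 2029-10-19 through 2029-10-22 → extend to 2029-10-19 through 2029-10-22.
2029-10-24 through 2029-10-31 is disjoint → start new block.
2029-10-25 through 2029-10-29 overlaps/touches 2029-10-24 through 2029-10-31 → extend to 2029-10-24 through 2029-10-31.
2029-10-27 through 2029-10-27 overlaps/touches 2029-10-24 through 2029-10-31 → extend to 2029-10-24 through 2029-10-31.
2029-10-29 through 2029-10-30 overlaps/touches 2029-10-24 through 2029-10-31 → extend to 2029-10-24 through 2029-10-31.
2029-11-05 through 2029-11-10 is disjoint → start new block.
2029-11-06 through 2029-11-08 overlaps/touches 2029-11-05 through 2029-11-10 → extend to 2029-11-05 through 2029-11-10.
2029-11-07 through 2029-11-09 overlaps/touches 2029-11-05 through 2029-11-10 → extend to 2029-11-05 through 2029-11-10.

2029-10-19 through 2029-10-22, 2029-10-24 through 2029-10-31, 2029-11-05 through 2029-11-10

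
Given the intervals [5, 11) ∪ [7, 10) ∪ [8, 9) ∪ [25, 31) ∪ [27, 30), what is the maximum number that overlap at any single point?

At 8, 3 of the intervals are simultaneously active.
No point has more.

3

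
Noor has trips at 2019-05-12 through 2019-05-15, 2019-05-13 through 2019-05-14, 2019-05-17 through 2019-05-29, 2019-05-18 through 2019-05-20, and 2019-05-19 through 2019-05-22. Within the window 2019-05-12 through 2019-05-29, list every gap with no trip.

After merging, the occupied span is 2019-05-12 through 2019-05-15, 2019-05-17 through 2019-05-29.
Gaps within 2019-05-12 through 2019-05-29: 2019-05-16 through 2019-05-16.

2019-05-16 through 2019-05-16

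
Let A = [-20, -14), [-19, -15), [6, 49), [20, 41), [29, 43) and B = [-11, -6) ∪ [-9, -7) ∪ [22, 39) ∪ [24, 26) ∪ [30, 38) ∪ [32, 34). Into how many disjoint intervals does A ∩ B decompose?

1

Merge the first list: [-20, -14), [6, 49).
Merge the second list: [-11, -6), [22, 39).
A ∩ B = [22, 39).
That is 1 disjoint piece.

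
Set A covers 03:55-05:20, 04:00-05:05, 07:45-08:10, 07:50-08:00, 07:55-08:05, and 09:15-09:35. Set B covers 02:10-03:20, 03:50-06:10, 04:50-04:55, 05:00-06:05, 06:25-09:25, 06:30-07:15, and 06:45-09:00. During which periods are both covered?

03:55–05:20, 07:45–08:10, 09:15–09:25

First set merges to 03:55–05:20, 07:45–08:10, 09:15–09:35.
Second set merges to 02:10–03:20, 03:50–06:10, 06:25–09:25.
03:55–05:20 overlaps B on 03:55–05:20.
07:45–08:10 overlaps B on 07:45–08:10.
09:15–09:35 overlaps B on 09:15–09:25.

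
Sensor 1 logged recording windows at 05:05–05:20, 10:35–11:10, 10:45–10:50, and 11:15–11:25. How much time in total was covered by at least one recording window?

Merged: 05:05–05:20, 10:35–11:10, 11:15–11:25.
Lengths: 15 min + 35 min + 10 min = 1 h.

1 h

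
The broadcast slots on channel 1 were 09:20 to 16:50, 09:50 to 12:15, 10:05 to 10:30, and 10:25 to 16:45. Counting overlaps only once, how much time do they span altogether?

7 h 30 min

Merged: 09:20–16:50.
Length: 7 h 30 min.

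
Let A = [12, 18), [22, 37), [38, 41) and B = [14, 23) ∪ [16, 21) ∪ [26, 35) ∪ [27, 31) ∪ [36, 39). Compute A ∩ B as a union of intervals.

Merge the second list: [14, 23), [26, 35), [36, 39).
[12, 18) meets the second set on [14, 18).
[22, 37) meets the second set on [22, 23), [26, 35), [36, 37).
[38, 41) meets the second set on [38, 39).

[14, 18) ∪ [22, 23) ∪ [26, 35) ∪ [36, 37) ∪ [38, 39)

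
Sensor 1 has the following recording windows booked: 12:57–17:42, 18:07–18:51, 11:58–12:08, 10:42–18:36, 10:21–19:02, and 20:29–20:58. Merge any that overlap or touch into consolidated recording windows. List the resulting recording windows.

Sort by start: 10:21-19:02, 10:42-18:36, 11:58-12:08, 12:57-17:42, 18:07-18:51, 20:29-20:58.
10:42-18:36 overlaps/touches 10:21-19:02 → extend to 10:21-19:02.
11:58-12:08 overlaps/touches 10:21-19:02 → extend to 10:21-19:02.
12:57-17:42 overlaps/touches 10:21-19:02 → extend to 10:21-19:02.
18:07-18:51 overlaps/touches 10:21-19:02 → extend to 10:21-19:02.
20:29-20:58 is disjoint → start new block.

10:21-19:02, 20:29-20:58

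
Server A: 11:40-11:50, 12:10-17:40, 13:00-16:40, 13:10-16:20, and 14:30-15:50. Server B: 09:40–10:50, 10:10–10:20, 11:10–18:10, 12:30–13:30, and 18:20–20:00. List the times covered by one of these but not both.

Merge the first list: 11:40–11:50, 12:10–17:40.
Merge the second list: 09:40–10:50, 11:10–18:10, 18:20–20:00.
A \ B = none.
B \ A = 09:40–10:50, 11:10–11:40, 11:50–12:10, 17:40–18:10, 18:20–20:00.
Union of the two gives the symmetric difference.

09:40–10:50, 11:10–11:40, 11:50–12:10, 17:40–18:10, 18:20–20:00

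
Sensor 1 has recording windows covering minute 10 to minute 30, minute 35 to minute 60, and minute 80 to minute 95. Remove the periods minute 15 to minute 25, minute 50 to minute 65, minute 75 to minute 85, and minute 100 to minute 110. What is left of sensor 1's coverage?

minute 10 to minute 15, minute 25 to minute 30, minute 35 to minute 50, minute 85 to minute 95

minute 10 to minute 30 \ B = minute 10 to minute 15, minute 25 to minute 30.
minute 35 to minute 60 \ B = minute 35 to minute 50.
minute 80 to minute 95 \ B = minute 85 to minute 95.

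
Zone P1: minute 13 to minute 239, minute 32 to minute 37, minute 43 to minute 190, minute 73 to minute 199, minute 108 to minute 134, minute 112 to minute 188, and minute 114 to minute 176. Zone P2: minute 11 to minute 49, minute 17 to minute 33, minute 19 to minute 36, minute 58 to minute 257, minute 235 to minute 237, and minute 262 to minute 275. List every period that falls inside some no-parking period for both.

A, merged: minute 13 to minute 239.
B, merged: minute 11 to minute 49, minute 58 to minute 257, minute 262 to minute 275.
minute 13 to minute 239 meets the second set on minute 13 to minute 49, minute 58 to minute 239.

minute 13 to minute 49, minute 58 to minute 239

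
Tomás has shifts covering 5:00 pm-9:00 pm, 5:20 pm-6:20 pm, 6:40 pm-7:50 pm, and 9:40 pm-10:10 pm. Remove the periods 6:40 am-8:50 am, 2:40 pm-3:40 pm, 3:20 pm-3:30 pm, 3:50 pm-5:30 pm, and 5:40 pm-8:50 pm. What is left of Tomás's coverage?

First set merges to 5:00 pm–9:00 pm, 9:40 pm–10:10 pm.
Second set merges to 6:40 am–8:50 am, 2:40 pm–3:40 pm, 3:50 pm–5:30 pm, 5:40 pm–8:50 pm.
5:00 pm–9:00 pm \ B = 5:30 pm–5:40 pm, 8:50 pm–9:00 pm.
9:40 pm–10:10 pm: nothing removed.

5:30 pm–5:40 pm, 8:50 pm–9:00 pm, 9:40 pm–10:10 pm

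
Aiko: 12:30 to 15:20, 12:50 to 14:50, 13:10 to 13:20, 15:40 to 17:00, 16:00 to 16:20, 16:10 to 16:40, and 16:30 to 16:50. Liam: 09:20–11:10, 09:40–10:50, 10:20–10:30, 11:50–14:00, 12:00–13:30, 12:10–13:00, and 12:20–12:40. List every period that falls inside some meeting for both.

12:30–14:00

First set merges to 12:30–15:20, 15:40–17:00.
Second set merges to 09:20–11:10, 11:50–14:00.
12:30–15:20 meets the second set on 12:30–14:00.
15:40–17:00: no overlap with the second set.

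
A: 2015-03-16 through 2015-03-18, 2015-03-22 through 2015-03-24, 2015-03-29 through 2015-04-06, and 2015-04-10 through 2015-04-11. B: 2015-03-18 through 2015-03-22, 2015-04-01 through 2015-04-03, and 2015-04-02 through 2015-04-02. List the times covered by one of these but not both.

2015-03-16 through 2015-03-17, 2015-03-19 through 2015-03-21, 2015-03-23 through 2015-03-24, 2015-03-29 through 2015-03-31, 2015-04-04 through 2015-04-06, 2015-04-10 through 2015-04-11

B, merged: 2015-03-18 through 2015-03-22, 2015-04-01 through 2015-04-03.
Only in the first: 2015-03-16 through 2015-03-17, 2015-03-23 through 2015-03-24, 2015-03-29 through 2015-03-31, 2015-04-04 through 2015-04-06, 2015-04-10 through 2015-04-11.
Only in the second: 2015-03-19 through 2015-03-21.
Together these are the periods covered by exactly one.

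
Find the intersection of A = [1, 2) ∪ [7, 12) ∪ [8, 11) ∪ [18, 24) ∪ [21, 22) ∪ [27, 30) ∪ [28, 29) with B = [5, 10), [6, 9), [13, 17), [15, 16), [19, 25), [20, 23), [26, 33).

[7, 10) ∪ [19, 24) ∪ [27, 30)

Merge the first list: [1, 2), [7, 12), [18, 24), [27, 30).
Merge the second list: [5, 10), [13, 17), [19, 25), [26, 33).
[1, 2): no overlap with the second set.
[7, 12) meets the second set on [7, 10).
[18, 24) meets the second set on [19, 24).
[27, 30) meets the second set on [27, 30).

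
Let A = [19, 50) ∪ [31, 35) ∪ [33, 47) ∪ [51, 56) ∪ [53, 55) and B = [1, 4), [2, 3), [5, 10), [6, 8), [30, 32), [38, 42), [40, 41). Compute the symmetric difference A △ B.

A, merged: [19, 50), [51, 56).
B, merged: [1, 4), [5, 10), [30, 32), [38, 42).
A \ B = [19, 30), [32, 38), [42, 50), [51, 56).
B \ A = [1, 4), [5, 10).
Union of the two gives the symmetric difference.

[1, 4) ∪ [5, 10) ∪ [19, 30) ∪ [32, 38) ∪ [42, 50) ∪ [51, 56)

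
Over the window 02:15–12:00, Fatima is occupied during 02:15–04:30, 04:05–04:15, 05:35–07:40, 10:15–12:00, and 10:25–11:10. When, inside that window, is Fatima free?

04:30–05:35, 07:40–10:15

Covered (merged): 02:15–04:30, 05:35–07:40, 10:15–12:00.
Uncovered inside 02:15–12:00: 04:30–05:35, 07:40–10:15.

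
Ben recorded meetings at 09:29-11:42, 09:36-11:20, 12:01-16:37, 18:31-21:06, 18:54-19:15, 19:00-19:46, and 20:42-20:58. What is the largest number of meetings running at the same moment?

3

Walk the sorted start/end points keeping a running depth.
The depth first hits 3 at 19:00.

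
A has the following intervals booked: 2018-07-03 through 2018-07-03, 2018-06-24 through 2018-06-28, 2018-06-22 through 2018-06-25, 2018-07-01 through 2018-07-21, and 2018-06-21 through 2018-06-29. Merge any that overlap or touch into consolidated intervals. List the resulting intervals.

Sort by start: 2018-06-21 through 2018-06-29, 2018-06-22 through 2018-06-25, 2018-06-24 through 2018-06-28, 2018-07-01 through 2018-07-21, 2018-07-03 through 2018-07-03.
2018-06-22 through 2018-06-25 overlaps/touches 2018-06-21 through 2018-06-29 → extend to 2018-06-21 through 2018-06-29.
2018-06-24 through 2018-06-28 overlaps/touches 2018-06-21 through 2018-06-29 → extend to 2018-06-21 through 2018-06-29.
2018-07-01 through 2018-07-21 is disjoint → start new block.
2018-07-03 through 2018-07-03 overlaps/touches 2018-07-01 through 2018-07-21 → extend to 2018-07-01 through 2018-07-21.

2018-06-21 through 2018-06-29, 2018-07-01 through 2018-07-21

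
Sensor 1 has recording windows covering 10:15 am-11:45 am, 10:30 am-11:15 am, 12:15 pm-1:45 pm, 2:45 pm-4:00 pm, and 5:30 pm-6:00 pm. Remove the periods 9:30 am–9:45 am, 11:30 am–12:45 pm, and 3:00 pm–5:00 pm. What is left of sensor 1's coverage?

A, merged: 10:15 am-11:45 am, 12:15 pm-1:45 pm, 2:45 pm-4:00 pm, 5:30 pm-6:00 pm.
10:15 am-11:45 am \ B = 10:15 am-11:30 am.
12:15 pm-1:45 pm \ B = 12:45 pm-1:45 pm.
2:45 pm-4:00 pm \ B = 2:45 pm-3:00 pm.
5:30 pm-6:00 pm: nothing removed.

10:15 am-11:30 am, 12:45 pm-1:45 pm, 2:45 pm-3:00 pm, 5:30 pm-6:00 pm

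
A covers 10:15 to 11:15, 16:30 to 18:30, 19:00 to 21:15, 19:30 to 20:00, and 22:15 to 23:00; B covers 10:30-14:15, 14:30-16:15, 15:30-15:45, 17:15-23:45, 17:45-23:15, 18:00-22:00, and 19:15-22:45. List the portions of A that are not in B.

10:15-10:30, 16:30-17:15

Merge the first list: 10:15-11:15, 16:30-18:30, 19:00-21:15, 22:15-23:00.
Merge the second list: 10:30-14:15, 14:30-16:15, 17:15-23:45.
10:15-11:15 \ B = 10:15-10:30.
16:30-18:30 \ B = 16:30-17:15.
19:00-21:15: entirely removed.
22:15-23:00: entirely removed.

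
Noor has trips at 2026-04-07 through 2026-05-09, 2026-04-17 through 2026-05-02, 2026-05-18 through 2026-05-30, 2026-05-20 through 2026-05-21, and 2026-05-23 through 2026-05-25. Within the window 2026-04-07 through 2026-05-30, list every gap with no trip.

2026-05-10 through 2026-05-17

After merging, the occupied span is 2026-04-07 through 2026-05-09, 2026-05-18 through 2026-05-30.
Gaps within 2026-04-07 through 2026-05-30: 2026-05-10 through 2026-05-17.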